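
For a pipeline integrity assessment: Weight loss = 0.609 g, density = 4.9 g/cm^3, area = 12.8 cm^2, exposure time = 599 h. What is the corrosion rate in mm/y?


Apply the mm/y weight-loss relation: CR = 87600 * W / (D * A * T)
Numerator: 87600 * 0.609 = 53348.4
Denominator: 4.9 * 12.8 * 599 = 37569.28
CR = 53348.4 / 37569.28 = 1.42 mm/y

1.42 mm/y


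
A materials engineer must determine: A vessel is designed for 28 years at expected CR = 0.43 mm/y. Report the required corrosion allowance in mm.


Corrosion allowance = CR × design life
CA = 0.43 * 28 = 12.04 mm

12.04 mm


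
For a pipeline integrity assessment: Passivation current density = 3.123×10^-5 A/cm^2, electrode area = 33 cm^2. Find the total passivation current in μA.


I = i_pass * A, then convert A → μA (×10^6)
I = 3.123×10^-5 * 33 * 10^6 = 1030.59 μA

1030.59 μA


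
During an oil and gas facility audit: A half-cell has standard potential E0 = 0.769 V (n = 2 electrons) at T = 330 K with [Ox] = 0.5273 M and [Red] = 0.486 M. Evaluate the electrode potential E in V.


Apply the Nernst equation: E = E0 + (RT/nF)*ln([Ox]/[Red])
Step 1: RT/nF = 8.314*330/(2*96485) = 0.01421786 V
Step 2: [Ox]/[Red] = 0.5273/0.486 = 1.084979
Step 3: ln(1.084979) = 0.081561
Step 4: correction = 0.01421786 * 0.081561 = 0.0012 V
E = 0.769 + 0.0012 = 0.7702 V

0.7702 V


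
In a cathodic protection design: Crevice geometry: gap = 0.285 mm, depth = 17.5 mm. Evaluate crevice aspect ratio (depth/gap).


Aspect ratio = depth / gap
Ratio = 17.5 / 0.285 = 61.4

61.4


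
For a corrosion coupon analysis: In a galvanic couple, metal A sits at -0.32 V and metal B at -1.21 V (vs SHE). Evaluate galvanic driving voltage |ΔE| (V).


Driving voltage is the absolute potential difference.
|ΔE| = |-0.32 − (-1.21)| = 0.89 V

0.89 V


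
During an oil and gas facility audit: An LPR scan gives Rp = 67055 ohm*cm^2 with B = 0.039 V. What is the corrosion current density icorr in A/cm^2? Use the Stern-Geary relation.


Apply the Stern-Geary relation: icorr = B / Rp
icorr = 0.039 / 67055 = 5.816×10^-7 A/cm^2

5.816×10^-7 A/cm^2


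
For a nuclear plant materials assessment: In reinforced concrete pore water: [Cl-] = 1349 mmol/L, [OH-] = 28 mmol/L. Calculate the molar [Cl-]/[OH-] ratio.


Threshold parameter = [Cl-] / [OH-] (molar basis; both in mmol/L, so units cancel)
Ratio = 1349 / 28 = 48.18

48.18


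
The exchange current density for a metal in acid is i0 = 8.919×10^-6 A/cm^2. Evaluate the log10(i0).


i0 = 8.919×10^-6 A/cm^2
log10(i0) = -5.05

-5.05


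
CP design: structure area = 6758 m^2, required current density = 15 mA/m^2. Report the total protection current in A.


I = area * current density, then convert mA → A (÷1000)
I = 6758 * 15 / 1000 = 101.37 A

101.37 A


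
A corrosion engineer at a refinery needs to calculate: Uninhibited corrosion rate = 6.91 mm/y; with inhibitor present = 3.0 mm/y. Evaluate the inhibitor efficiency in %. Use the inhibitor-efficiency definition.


Apply the inhibitor-efficiency definition: IE = (CR_blank − CR_inh)/CR_blank × 100
IE = (6.91 − 3.0) / 6.91 × 100
IE = 3.91 / 6.91 × 100 = 56.6 %

56.6 %


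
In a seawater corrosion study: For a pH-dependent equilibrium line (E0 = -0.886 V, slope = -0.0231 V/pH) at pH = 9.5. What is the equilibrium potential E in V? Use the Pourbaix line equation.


Apply the Pourbaix line equation: E = E0 + slope*pH
E = -0.886 + (-0.0231)*9.5 = -0.886 + (-0.21945) = -1.10545 V
Rounded to 4 decimal places: E = -1.1055 V

-1.1055 V


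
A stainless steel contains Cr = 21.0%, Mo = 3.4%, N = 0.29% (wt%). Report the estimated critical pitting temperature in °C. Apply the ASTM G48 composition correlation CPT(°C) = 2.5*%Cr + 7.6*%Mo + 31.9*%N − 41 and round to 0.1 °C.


Apply the ASTM G48 empirical CPT estimate: CPT(°C) = 2.5*%Cr + 7.6*%Mo + 31.9*%N − 41
2.5*21.0 = 52.5; 7.6*3.4 = 25.84; 31.9*0.29 = 9.251
CPT = 52.5 + 25.84 + 9.251 − 41 = 46.591 °C
Rounded to 0.1 °C: CPT ≈ 46.6 °C

46.6 °C


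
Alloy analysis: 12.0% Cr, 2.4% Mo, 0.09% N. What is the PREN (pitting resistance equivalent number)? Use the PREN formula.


Apply the PREN formula: PREN = Cr + 3.3*Mo + 16*N
PREN = 12.0 + 3.3*2.4 + 16*0.09
PREN = 12.0 + 7.92 + 1.44 = 21.36

21.36


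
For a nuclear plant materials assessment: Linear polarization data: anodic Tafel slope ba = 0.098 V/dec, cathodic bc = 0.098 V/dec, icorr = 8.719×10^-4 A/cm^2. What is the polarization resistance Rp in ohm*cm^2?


Apply the Stern-Geary equation: Rp = ba*bc / (2.303*icorr*(ba+bc))
ba*bc = 0.098*0.098 = 0.009604
ba+bc = 0.196; 2.303*icorr*(ba+bc) = 2.303*8.719×10^-4*0.196 = 3.935652×10^-4
Rp = 0.009604 / 3.935652×10^-4 = 24.4 ohm*cm^2

24.4 ohm*cm^2


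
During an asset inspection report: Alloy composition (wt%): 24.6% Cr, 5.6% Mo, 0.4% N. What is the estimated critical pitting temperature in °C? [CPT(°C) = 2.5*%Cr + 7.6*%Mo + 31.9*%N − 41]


Apply the ASTM G48 empirical CPT estimate: CPT(°C) = 2.5*%Cr + 7.6*%Mo + 31.9*%N − 41
2.5*24.6 = 61.5; 7.6*5.6 = 42.56; 31.9*0.4 = 12.76
CPT = 61.5 + 42.56 + 12.76 − 41 = 75.82 °C
Rounded to 0.1 °C: CPT ≈ 75.8 °C

75.8 °C


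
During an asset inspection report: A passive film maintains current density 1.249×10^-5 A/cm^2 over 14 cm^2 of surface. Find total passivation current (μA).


I = i_pass * A, then convert A → μA (×10^6)
I = 1.249×10^-5 * 14 * 10^6 = 174.86 μA

174.86 μA


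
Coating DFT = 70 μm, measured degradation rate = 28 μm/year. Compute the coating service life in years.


Service life = thickness / degradation rate
Life = 70 / 28 = 2.5 years

2.5 years


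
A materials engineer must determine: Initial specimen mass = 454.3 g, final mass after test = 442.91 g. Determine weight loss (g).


Weight loss = initial − final
WL = 454.3 − 442.91 = 11.39 g

11.39 g


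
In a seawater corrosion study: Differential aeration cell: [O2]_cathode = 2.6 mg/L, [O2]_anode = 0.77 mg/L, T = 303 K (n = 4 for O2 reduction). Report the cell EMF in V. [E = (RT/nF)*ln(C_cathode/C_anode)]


Apply the Nernst concentration-cell relation: E = (RT/nF)*ln(C_cathode/C_anode)
RT/nF = 8.314*303/(4*96485) = 0.00652729 V
ln(2.6/0.77) = 1.21688
E = 0.00652729 * 1.21688 = 0.00794 V

0.00794 V


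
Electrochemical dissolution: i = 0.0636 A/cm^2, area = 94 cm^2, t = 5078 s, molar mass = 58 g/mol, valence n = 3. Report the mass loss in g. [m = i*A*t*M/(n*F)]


Apply Faraday's law: m = i*A*t*M / (n*F)
Total charge passed Q = i*A*t = 0.0636*94*5078 = 30358.3152 C
m = Q*M/(n*F) = 30358.3152*58/(3*96485) = 6.083 g

6.083 g


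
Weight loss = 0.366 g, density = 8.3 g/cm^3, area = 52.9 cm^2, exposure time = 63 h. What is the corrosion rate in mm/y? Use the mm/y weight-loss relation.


Apply the mm/y weight-loss relation: CR = 87600 * W / (D * A * T)
Numerator: 87600 * 0.366 = 32061.6
Denominator: 8.3 * 52.9 * 63 = 27661.41
CR = 32061.6 / 27661.41 = 1.1591 mm/y

1.1591 mm/y


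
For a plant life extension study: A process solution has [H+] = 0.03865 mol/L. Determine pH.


pH = −log10[H+]
pH = −log10(0.03865) = 1.41

1.41


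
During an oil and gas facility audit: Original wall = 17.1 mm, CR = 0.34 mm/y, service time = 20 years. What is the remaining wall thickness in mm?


Remaining wall = original − CR × time
t = 17.1 − 0.34*20 = 17.1 − 6.8 = 10.3 mm

10.3 mm


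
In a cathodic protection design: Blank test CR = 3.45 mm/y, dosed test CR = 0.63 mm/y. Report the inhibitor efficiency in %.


Apply the inhibitor-efficiency definition: IE = (CR_blank − CR_inh)/CR_blank × 100
IE = (3.45 − 0.63) / 3.45 × 100
IE = 2.82 / 3.45 × 100 = 81.7 %

81.7 %


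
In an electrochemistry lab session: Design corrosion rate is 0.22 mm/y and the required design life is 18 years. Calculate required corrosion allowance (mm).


Corrosion allowance = CR × design life
CA = 0.22 * 18 = 3.96 mm

3.96 mm


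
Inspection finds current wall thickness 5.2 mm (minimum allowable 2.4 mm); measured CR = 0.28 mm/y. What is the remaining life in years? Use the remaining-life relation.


Apply the remaining-life relation: RL = (t_current − t_min) / CR
RL = (5.2 − 2.4) / 0.28 = 2.8 / 0.28 = 10.0 years

10.0 years


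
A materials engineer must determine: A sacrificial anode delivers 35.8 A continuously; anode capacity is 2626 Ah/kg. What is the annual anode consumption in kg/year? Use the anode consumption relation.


Annual consumption = current * hours per year / capacity
Rate = 35.8 * 8760 / 2626 = 119.4 kg/year

119.4 kg/year


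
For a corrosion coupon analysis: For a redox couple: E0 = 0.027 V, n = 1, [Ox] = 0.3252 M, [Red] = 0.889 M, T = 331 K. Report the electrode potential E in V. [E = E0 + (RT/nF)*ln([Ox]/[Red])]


Apply the Nernst equation: E = E0 + (RT/nF)*ln([Ox]/[Red])
Step 1: RT/nF = 8.314*331/(1*96485) = 0.02852188 V
Step 2: [Ox]/[Red] = 0.3252/0.889 = 0.365804
Step 3: ln(0.365804) = -1.005658
Step 4: correction = 0.02852188 * -1.005658 = -0.0287 V
E = 0.027 + -0.0287 = -0.0017 V

-0.0017 V


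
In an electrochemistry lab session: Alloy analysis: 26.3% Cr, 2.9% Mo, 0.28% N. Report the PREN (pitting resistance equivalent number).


Apply the PREN formula: PREN = Cr + 3.3*Mo + 16*N
PREN = 26.3 + 3.3*2.9 + 16*0.28
PREN = 26.3 + 9.57 + 4.48 = 40.35

40.35


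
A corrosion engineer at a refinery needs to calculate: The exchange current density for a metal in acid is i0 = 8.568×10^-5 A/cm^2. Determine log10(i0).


i0 = 8.568×10^-5 A/cm^2
log10(i0) = -4.067

-4.067


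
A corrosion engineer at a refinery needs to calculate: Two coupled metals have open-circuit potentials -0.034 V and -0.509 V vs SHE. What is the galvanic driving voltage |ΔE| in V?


Driving voltage is the absolute potential difference.
|ΔE| = |-0.034 − (-0.509)| = 0.475 V

0.475 V


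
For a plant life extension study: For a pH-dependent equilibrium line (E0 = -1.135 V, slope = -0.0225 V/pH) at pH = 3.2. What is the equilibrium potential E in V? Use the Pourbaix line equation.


Apply the Pourbaix line equation: E = E0 + slope*pH
E = -1.135 + (-0.0225)*3.2 = -1.135 + (-0.072) = -1.207 V
Rounded to 4 decimal places: E = -1.2070 V

-1.2070 V


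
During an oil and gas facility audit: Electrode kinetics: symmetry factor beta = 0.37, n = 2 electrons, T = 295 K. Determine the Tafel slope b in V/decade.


Apply the Tafel slope relation: b = 2.303*R*T/(beta*n*F)
Numerator: 2.303 * 8.314 * 295 = 5648.41
Denominator: 0.37 * 2 * 96485 = 71398.9
b = 5648.41 / 71398.9 = 0.079 V/decade

0.079 V/decade


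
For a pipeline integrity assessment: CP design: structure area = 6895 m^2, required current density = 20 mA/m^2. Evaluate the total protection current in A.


I = area * current density, then convert mA → A (÷1000)
I = 6895 * 20 / 1000 = 137.9 A

137.9 A


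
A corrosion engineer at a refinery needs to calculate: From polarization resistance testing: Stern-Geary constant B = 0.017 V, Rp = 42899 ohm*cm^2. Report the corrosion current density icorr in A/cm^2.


Apply the Stern-Geary relation: icorr = B / Rp
icorr = 0.017 / 42899 = 3.963×10^-7 A/cm^2

3.963×10^-7 A/cm^2


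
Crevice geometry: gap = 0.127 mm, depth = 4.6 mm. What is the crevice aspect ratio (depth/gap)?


Aspect ratio = depth / gap
Ratio = 4.6 / 0.127 = 36.2

36.2


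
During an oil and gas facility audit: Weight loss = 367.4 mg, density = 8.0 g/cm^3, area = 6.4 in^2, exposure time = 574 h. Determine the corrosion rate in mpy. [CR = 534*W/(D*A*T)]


Apply the mpy weight-loss relation: CR = 534 * W / (D * A * T)
Numerator: 534 * 367.4 = 196191.6
Denominator: 8.0 * 6.4 * 574 = 29388.8
CR = 196191.6 / 29388.8 = 6.67573 mpy

6.67573 mpy


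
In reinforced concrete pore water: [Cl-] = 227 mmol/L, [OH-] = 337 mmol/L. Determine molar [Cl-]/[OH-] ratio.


Threshold parameter = [Cl-] / [OH-] (molar basis; both in mmol/L, so units cancel)
Ratio = 227 / 337 = 0.67

0.67


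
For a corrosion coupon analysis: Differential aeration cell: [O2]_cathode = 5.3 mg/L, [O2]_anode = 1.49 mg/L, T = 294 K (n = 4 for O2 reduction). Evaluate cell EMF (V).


Apply the Nernst concentration-cell relation: E = (RT/nF)*ln(C_cathode/C_anode)
RT/nF = 8.314*294/(4*96485) = 0.00633341 V
ln(5.3/1.49) = 1.26893
E = 0.00633341 * 1.26893 = 0.00804 V

0.00804 V


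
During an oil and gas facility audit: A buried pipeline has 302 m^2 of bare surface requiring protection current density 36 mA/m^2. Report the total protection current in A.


I = area * current density, then convert mA → A (÷1000)
I = 302 * 36 / 1000 = 10.87 A

10.87 A


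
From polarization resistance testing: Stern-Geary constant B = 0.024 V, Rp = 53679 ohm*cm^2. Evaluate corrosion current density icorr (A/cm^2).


Apply the Stern-Geary relation: icorr = B / Rp
icorr = 0.024 / 53679 = 4.471×10^-7 A/cm^2

4.471×10^-7 A/cm^2


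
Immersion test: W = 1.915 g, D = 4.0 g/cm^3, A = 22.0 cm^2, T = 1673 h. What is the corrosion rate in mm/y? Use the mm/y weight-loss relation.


Apply the mm/y weight-loss relation: CR = 87600 * W / (D * A * T)
Numerator: 87600 * 1.915 = 167754.0
Denominator: 4.0 * 22.0 * 1673 = 147224.0
CR = 167754.0 / 147224.0 = 1.1394 mm/y

1.1394 mm/y


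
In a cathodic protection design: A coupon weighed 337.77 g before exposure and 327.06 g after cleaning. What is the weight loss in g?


Weight loss = initial − final
WL = 337.77 − 327.06 = 10.71 g

10.71 g


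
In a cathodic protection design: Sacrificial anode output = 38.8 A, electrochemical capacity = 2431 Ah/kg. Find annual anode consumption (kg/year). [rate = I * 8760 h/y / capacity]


Annual consumption = current * hours per year / capacity
Rate = 38.8 * 8760 / 2431 = 139.8 kg/year

139.8 kg/year


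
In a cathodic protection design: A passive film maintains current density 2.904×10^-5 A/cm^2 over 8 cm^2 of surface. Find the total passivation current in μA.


I = i_pass * A, then convert A → μA (×10^6)
I = 2.904×10^-5 * 8 * 10^6 = 232.32 μA

232.32 μA


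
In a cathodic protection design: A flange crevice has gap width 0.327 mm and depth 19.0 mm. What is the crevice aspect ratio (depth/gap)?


Aspect ratio = depth / gap
Ratio = 19.0 / 0.327 = 58.1

58.1


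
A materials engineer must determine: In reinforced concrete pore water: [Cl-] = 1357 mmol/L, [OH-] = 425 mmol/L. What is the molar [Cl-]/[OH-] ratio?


Threshold parameter = [Cl-] / [OH-] (molar basis; both in mmol/L, so units cancel)
Ratio = 1357 / 425 = 3.19

3.19


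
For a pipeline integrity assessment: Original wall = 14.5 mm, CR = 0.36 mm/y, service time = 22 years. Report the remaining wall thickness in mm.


Remaining wall = original − CR × time
t = 14.5 − 0.36*22 = 14.5 − 7.92 = 6.58 mm

6.58 mm


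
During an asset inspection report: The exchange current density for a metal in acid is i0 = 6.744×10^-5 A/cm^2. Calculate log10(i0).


i0 = 6.744×10^-5 A/cm^2
log10(i0) = -4.171

-4.171


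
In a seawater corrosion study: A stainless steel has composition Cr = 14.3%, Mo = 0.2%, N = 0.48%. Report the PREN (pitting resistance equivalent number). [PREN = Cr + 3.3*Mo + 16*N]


Apply the PREN formula: PREN = Cr + 3.3*Mo + 16*N
PREN = 14.3 + 3.3*0.2 + 16*0.48
PREN = 14.3 + 0.66 + 7.68 = 22.64

22.64


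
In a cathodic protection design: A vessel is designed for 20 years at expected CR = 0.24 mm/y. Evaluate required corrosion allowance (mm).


Corrosion allowance = CR × design life
CA = 0.24 * 20 = 4.8 mm

4.8 mm


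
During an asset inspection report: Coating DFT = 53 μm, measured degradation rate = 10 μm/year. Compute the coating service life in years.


Service life = thickness / degradation rate
Life = 53 / 10 = 5.3 years

5.3 years


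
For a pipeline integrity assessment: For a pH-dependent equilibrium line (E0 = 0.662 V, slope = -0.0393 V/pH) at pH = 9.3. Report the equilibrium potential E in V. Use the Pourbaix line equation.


Apply the Pourbaix line equation: E = E0 + slope*pH
E = 0.662 + (-0.0393)*9.3 = 0.662 + (-0.36549) = 0.29651 V
Rounded to 3 decimal places: E = 0.297 V

0.297 V


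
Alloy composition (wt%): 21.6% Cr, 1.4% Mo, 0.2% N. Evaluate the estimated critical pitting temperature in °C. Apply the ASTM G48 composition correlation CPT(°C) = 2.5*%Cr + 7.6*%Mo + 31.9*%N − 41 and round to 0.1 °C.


Apply the ASTM G48 empirical CPT estimate: CPT(°C) = 2.5*%Cr + 7.6*%Mo + 31.9*%N − 41
2.5*21.6 = 54; 7.6*1.4 = 10.64; 31.9*0.2 = 6.38
CPT = 54 + 10.64 + 6.38 − 41 = 30.02 °C
Rounded to 0.1 °C: CPT ≈ 30.0 °C

30.0 °C


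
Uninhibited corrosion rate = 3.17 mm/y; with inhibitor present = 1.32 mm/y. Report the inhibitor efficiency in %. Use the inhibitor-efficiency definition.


Apply the inhibitor-efficiency definition: IE = (CR_blank − CR_inh)/CR_blank × 100
IE = (3.17 − 1.32) / 3.17 × 100
IE = 1.85 / 3.17 × 100 = 58.4 %

58.4 %


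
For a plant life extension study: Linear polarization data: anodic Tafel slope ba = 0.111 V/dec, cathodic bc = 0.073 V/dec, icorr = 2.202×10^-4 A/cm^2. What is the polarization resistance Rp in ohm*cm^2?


Apply the Stern-Geary equation: Rp = ba*bc / (2.303*icorr*(ba+bc))
ba*bc = 0.111*0.073 = 0.008103
ba+bc = 0.184; 2.303*icorr*(ba+bc) = 2.303*2.202×10^-4*0.184 = 9.331019×10^-5
Rp = 0.008103 / 9.331019×10^-5 = 86.84 ohm*cm^2

86.84 ohm*cm^2


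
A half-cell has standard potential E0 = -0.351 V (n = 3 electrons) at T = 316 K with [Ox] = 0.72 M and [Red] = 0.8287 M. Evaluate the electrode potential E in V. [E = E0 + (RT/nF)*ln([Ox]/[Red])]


Apply the Nernst equation: E = E0 + (RT/nF)*ln([Ox]/[Red])
Step 1: RT/nF = 8.314*316/(3*96485) = 0.00907645 V
Step 2: [Ox]/[Red] = 0.72/0.8287 = 0.868831
Step 3: ln(0.868831) = -0.140607
Step 4: correction = 0.00907645 * -0.140607 = -0.0013 V
E = -0.351 + -0.0013 = -0.3523 V

-0.3523 V


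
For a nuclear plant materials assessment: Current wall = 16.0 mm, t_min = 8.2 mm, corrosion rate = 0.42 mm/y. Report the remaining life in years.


Apply the remaining-life relation: RL = (t_current − t_min) / CR
RL = (16.0 − 8.2) / 0.42 = 7.8 / 0.42 = 18.6 years

18.6 years


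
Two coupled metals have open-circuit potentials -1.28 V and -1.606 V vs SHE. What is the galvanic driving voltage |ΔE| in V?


Driving voltage is the absolute potential difference.
|ΔE| = |-1.28 − (-1.606)| = 0.326 V

0.326 V


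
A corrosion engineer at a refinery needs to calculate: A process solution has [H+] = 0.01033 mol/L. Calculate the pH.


pH = −log10[H+]
pH = −log10(0.01033) = 1.99

1.99


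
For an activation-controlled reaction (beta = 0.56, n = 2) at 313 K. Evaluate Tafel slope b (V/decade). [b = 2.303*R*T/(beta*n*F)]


Apply the Tafel slope relation: b = 2.303*R*T/(beta*n*F)
Numerator: 2.303 * 8.314 * 313 = 5993.06
Denominator: 0.56 * 2 * 96485 = 108063.2
b = 5993.06 / 108063.2 = 0.055 V/decade

0.055 V/decade


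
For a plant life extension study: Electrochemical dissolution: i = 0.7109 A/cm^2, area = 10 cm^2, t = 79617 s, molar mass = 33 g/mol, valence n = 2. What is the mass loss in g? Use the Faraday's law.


Apply Faraday's law: m = i*A*t*M / (n*F)
Total charge passed Q = i*A*t = 0.7109*10*79617 = 565997.253 C
m = Q*M/(n*F) = 565997.253*33/(2*96485) = 96.7918 g

96.7918 g


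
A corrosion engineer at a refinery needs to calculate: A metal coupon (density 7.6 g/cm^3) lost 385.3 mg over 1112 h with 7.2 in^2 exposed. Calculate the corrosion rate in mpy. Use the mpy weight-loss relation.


Apply the mpy weight-loss relation: CR = 534 * W / (D * A * T)
Numerator: 534 * 385.3 = 205750.2
Denominator: 7.6 * 7.2 * 1112 = 60848.64
CR = 205750.2 / 60848.64 = 3.38134 mpy

3.38134 mpy


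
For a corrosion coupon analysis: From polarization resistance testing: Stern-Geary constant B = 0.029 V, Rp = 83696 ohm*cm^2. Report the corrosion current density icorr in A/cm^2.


Apply the Stern-Geary relation: icorr = B / Rp
icorr = 0.029 / 83696 = 3.465×10^-7 A/cm^2

3.465×10^-7 A/cm^2


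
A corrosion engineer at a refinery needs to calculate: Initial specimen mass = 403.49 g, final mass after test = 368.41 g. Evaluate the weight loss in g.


Weight loss = initial − final
WL = 403.49 − 368.41 = 35.08 g

35.08 g


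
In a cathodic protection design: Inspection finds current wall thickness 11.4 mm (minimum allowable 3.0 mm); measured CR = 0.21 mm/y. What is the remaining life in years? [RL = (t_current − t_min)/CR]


Apply the remaining-life relation: RL = (t_current − t_min) / CR
RL = (11.4 − 3.0) / 0.21 = 8.4 / 0.21 = 40.0 years

40.0 years


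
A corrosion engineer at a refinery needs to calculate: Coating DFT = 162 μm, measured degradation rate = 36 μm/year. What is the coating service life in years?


Service life = thickness / degradation rate
Life = 162 / 36 = 4.5 years

4.5 years


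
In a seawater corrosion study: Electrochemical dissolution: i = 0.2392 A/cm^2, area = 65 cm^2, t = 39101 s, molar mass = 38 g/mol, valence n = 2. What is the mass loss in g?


Apply Faraday's law: m = i*A*t*M / (n*F)
Total charge passed Q = i*A*t = 0.2392*65*39101 = 607942.348 C
m = Q*M/(n*F) = 607942.348*38/(2*96485) = 119.7171 g

119.7171 g


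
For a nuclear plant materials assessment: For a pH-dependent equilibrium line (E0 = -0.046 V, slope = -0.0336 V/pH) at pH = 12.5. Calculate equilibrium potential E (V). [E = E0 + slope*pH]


Apply the Pourbaix line equation: E = E0 + slope*pH
E = -0.046 + (-0.0336)*12.5 = -0.046 + (-0.42) = -0.466 V
Rounded to 4 decimal places: E = -0.4660 V

-0.4660 V


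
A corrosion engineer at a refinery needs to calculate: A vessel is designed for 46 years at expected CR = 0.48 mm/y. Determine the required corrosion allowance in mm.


Corrosion allowance = CR × design life
CA = 0.48 * 46 = 22.08 mm

22.08 mm


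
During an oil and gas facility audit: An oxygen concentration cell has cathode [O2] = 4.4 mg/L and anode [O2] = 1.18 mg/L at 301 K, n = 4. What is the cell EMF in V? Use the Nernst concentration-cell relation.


Apply the Nernst concentration-cell relation: E = (RT/nF)*ln(C_cathode/C_anode)
RT/nF = 8.314*301/(4*96485) = 0.0064842 V
ln(4.4/1.18) = 1.31609
E = 0.0064842 * 1.31609 = 0.00853 V

0.00853 V


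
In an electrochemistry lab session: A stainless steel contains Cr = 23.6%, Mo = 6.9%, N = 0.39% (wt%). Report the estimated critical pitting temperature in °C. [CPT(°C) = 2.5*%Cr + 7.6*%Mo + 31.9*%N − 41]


Apply the ASTM G48 empirical CPT estimate: CPT(°C) = 2.5*%Cr + 7.6*%Mo + 31.9*%N − 41
2.5*23.6 = 59; 7.6*6.9 = 52.44; 31.9*0.39 = 12.441
CPT = 59 + 52.44 + 12.441 − 41 = 82.881 °C
Rounded to 0.1 °C: CPT ≈ 82.9 °C

82.9 °C


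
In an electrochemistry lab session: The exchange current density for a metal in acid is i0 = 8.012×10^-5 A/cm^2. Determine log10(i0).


i0 = 8.012×10^-5 A/cm^2
log10(i0) = -4.096

-4.096


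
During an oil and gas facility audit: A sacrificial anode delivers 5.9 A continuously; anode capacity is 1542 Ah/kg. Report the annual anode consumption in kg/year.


Annual consumption = current * hours per year / capacity
Rate = 5.9 * 8760 / 1542 = 33.5 kg/year

33.5 kg/year


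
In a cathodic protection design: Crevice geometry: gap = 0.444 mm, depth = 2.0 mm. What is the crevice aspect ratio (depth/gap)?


Aspect ratio = depth / gap
Ratio = 2.0 / 0.444 = 4.5

4.5


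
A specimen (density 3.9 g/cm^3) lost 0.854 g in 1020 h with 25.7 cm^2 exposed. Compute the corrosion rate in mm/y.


Apply the mm/y weight-loss relation: CR = 87600 * W / (D * A * T)
Numerator: 87600 * 0.854 = 74810.4
Denominator: 3.9 * 25.7 * 1020 = 102234.6
CR = 74810.4 / 102234.6 = 0.731752 mm/y

0.731752 mm/y


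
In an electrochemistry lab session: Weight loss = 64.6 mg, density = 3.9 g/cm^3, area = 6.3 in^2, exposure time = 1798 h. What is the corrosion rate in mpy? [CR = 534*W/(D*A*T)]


Apply the mpy weight-loss relation: CR = 534 * W / (D * A * T)
Numerator: 534 * 64.6 = 34496.4
Denominator: 3.9 * 6.3 * 1798 = 44176.86
CR = 34496.4 / 44176.86 = 0.7809 mpy

0.7809 mpy


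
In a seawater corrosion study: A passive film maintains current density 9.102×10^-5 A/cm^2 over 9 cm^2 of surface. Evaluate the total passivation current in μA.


I = i_pass * A, then convert A → μA (×10^6)
I = 9.102×10^-5 * 9 * 10^6 = 819.18 μA

819.18 μA


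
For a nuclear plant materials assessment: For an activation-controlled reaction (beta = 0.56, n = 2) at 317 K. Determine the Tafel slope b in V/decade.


Apply the Tafel slope relation: b = 2.303*R*T/(beta*n*F)
Numerator: 2.303 * 8.314 * 317 = 6069.64
Denominator: 0.56 * 2 * 96485 = 108063.2
b = 6069.64 / 108063.2 = 0.056 V/decade

0.056 V/decade


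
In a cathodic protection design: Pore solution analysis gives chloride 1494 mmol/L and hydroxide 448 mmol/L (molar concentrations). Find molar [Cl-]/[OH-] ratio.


Threshold parameter = [Cl-] / [OH-] (molar basis; both in mmol/L, so units cancel)
Ratio = 1494 / 448 = 3.33

3.33


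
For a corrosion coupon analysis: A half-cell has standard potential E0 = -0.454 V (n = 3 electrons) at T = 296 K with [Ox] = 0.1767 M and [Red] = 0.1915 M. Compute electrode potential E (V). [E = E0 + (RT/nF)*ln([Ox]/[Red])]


Apply the Nernst equation: E = E0 + (RT/nF)*ln([Ox]/[Red])
Step 1: RT/nF = 8.314*296/(3*96485) = 0.00850199 V
Step 2: [Ox]/[Red] = 0.1767/0.1915 = 0.922715
Step 3: ln(0.922715) = -0.080435
Step 4: correction = 0.00850199 * -0.080435 = -0.0007 V
E = -0.454 + -0.0007 = -0.4547 V

-0.4547 V


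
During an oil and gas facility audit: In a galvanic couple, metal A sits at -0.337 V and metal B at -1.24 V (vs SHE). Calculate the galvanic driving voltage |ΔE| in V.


Driving voltage is the absolute potential difference.
|ΔE| = |-0.337 − (-1.24)| = 0.903 V

0.903 V


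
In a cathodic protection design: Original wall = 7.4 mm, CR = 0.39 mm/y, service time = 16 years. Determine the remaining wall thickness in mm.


Remaining wall = original − CR × time
t = 7.4 − 0.39*16 = 7.4 − 6.24 = 1.16 mm

1.16 mm


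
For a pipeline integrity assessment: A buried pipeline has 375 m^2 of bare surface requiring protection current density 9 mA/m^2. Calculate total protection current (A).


I = area * current density, then convert mA → A (÷1000)
I = 375 * 9 / 1000 = 3.38 A

3.38 A


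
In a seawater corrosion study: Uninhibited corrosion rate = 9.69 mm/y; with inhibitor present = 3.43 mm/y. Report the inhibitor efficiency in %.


Apply the inhibitor-efficiency definition: IE = (CR_blank − CR_inh)/CR_blank × 100
IE = (9.69 − 3.43) / 9.69 × 100
IE = 6.26 / 9.69 × 100 = 64.6 %

64.6 %


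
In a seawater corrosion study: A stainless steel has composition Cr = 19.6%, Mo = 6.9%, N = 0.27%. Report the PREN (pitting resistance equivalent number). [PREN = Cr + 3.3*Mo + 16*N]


Apply the PREN formula: PREN = Cr + 3.3*Mo + 16*N
PREN = 19.6 + 3.3*6.9 + 16*0.27
PREN = 19.6 + 22.77 + 4.32 = 46.69

46.69


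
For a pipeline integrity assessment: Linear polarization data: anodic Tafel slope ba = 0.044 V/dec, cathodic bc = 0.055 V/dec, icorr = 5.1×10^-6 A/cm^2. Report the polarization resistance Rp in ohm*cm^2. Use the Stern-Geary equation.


Apply the Stern-Geary equation: Rp = ba*bc / (2.303*icorr*(ba+bc))
ba*bc = 0.044*0.055 = 0.00242
ba+bc = 0.099; 2.303*icorr*(ba+bc) = 2.303*5.1×10^-6*0.099 = 1.1627847×10^-6
Rp = 0.00242 / 1.1627847×10^-6 = 2081.2 ohm*cm^2

2081.2 ohm*cm^2


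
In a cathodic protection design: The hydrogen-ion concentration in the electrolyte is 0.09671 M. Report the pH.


pH = −log10[H+]
pH = −log10(0.09671) = 1.01

1.01


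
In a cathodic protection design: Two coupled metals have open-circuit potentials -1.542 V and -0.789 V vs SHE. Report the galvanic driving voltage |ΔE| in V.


Driving voltage is the absolute potential difference.
|ΔE| = |-1.542 − (-0.789)| = 0.753 V

0.753 V


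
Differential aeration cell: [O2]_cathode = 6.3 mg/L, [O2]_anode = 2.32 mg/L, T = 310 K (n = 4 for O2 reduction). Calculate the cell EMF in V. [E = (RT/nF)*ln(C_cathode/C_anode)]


Apply the Nernst concentration-cell relation: E = (RT/nF)*ln(C_cathode/C_anode)
RT/nF = 8.314*310/(4*96485) = 0.00667808 V
ln(6.3/2.32) = 0.99898
E = 0.00667808 * 0.99898 = 0.00667 V

0.00667 V


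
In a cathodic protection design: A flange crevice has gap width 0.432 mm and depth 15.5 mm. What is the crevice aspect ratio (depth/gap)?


Aspect ratio = depth / gap
Ratio = 15.5 / 0.432 = 35.9

35.9


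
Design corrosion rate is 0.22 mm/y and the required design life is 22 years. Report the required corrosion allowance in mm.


Corrosion allowance = CR × design life
CA = 0.22 * 22 = 4.84 mm

4.84 mm


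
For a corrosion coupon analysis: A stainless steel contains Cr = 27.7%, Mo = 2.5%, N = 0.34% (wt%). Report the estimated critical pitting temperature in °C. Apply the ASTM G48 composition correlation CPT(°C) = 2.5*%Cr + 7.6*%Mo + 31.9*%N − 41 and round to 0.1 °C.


Apply the ASTM G48 empirical CPT estimate: CPT(°C) = 2.5*%Cr + 7.6*%Mo + 31.9*%N − 41
2.5*27.7 = 69.25; 7.6*2.5 = 19; 31.9*0.34 = 10.846
CPT = 69.25 + 19 + 10.846 − 41 = 58.096 °C
Rounded to 0.1 °C: CPT ≈ 58.1 °C

58.1 °C


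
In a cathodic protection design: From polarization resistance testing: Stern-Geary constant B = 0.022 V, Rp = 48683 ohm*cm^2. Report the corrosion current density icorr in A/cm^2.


Apply the Stern-Geary relation: icorr = B / Rp
icorr = 0.022 / 48683 = 4.519×10^-7 A/cm^2

4.519×10^-7 A/cm^2


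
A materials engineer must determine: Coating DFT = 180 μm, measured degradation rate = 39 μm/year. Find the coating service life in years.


Service life = thickness / degradation rate
Life = 180 / 39 = 4.6 years

4.6 years


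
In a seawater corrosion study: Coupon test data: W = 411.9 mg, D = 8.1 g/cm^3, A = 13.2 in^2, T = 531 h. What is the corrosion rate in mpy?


Apply the mpy weight-loss relation: CR = 534 * W / (D * A * T)
Numerator: 534 * 411.9 = 219954.6
Denominator: 8.1 * 13.2 * 531 = 56774.52
CR = 219954.6 / 56774.52 = 3.874 mpy

3.874 mpy


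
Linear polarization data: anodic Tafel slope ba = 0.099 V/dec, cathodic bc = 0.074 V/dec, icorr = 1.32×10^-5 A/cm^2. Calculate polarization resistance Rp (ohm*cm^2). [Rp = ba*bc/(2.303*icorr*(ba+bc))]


Apply the Stern-Geary equation: Rp = ba*bc / (2.303*icorr*(ba+bc))
ba*bc = 0.099*0.074 = 0.007326
ba+bc = 0.173; 2.303*icorr*(ba+bc) = 2.303*1.32×10^-5*0.173 = 5.2591308×10^-6
Rp = 0.007326 / 5.2591308×10^-6 = 1393.01 ohm*cm^2

1393.01 ohm*cm^2


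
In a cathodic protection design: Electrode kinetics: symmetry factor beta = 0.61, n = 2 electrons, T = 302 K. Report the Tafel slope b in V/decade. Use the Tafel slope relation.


Apply the Tafel slope relation: b = 2.303*R*T/(beta*n*F)
Numerator: 2.303 * 8.314 * 302 = 5782.44
Denominator: 0.61 * 2 * 96485 = 117711.7
b = 5782.44 / 117711.7 = 0.049 V/decade

0.049 V/decade


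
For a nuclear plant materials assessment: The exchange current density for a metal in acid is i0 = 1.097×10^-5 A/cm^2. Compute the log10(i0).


i0 = 1.097×10^-5 A/cm^2
log10(i0) = -4.96

-4.96


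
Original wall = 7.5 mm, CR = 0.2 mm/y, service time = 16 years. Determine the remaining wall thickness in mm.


Remaining wall = original − CR × time
t = 7.5 − 0.2*16 = 7.5 − 3.2 = 4.3 mm

4.3 mm


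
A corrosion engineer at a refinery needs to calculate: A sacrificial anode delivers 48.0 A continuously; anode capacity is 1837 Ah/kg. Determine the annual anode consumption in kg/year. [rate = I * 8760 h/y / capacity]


Annual consumption = current * hours per year / capacity
Rate = 48.0 * 8760 / 1837 = 228.9 kg/year

228.9 kg/year


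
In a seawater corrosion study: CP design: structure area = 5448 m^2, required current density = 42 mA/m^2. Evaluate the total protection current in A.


I = area * current density, then convert mA → A (÷1000)
I = 5448 * 42 / 1000 = 228.82 A

228.82 A


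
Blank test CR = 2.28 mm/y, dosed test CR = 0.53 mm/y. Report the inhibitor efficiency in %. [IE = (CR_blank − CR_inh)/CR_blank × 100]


Apply the inhibitor-efficiency definition: IE = (CR_blank − CR_inh)/CR_blank × 100
IE = (2.28 − 0.53) / 2.28 × 100
IE = 1.75 / 2.28 × 100 = 76.8 %

76.8 %


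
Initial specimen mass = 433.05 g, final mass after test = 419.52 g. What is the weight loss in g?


Weight loss = initial − final
WL = 433.05 − 419.52 = 13.53 g

13.53 g


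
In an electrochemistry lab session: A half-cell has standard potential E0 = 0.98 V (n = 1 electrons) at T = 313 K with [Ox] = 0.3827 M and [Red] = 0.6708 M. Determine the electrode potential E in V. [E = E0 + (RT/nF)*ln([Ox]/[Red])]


Apply the Nernst equation: E = E0 + (RT/nF)*ln([Ox]/[Red])
Step 1: RT/nF = 8.314*313/(1*96485) = 0.02697085 V
Step 2: [Ox]/[Red] = 0.3827/0.6708 = 0.570513
Step 3: ln(0.570513) = -0.561219
Step 4: correction = 0.02697085 * -0.561219 = -0.0151 V
E = 0.98 + -0.0151 = 0.9649 V

0.9649 V


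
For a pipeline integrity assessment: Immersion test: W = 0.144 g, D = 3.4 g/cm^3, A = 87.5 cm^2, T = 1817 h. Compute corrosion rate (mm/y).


Apply the mm/y weight-loss relation: CR = 87600 * W / (D * A * T)
Numerator: 87600 * 0.144 = 12614.4
Denominator: 3.4 * 87.5 * 1817 = 540557.5
CR = 12614.4 / 540557.5 = 0.023336 mm/y

0.023336 mm/y


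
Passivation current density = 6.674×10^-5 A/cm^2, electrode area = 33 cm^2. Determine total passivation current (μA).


I = i_pass * A, then convert A → μA (×10^6)
I = 6.674×10^-5 * 33 * 10^6 = 2202.42 μA

2202.42 μA


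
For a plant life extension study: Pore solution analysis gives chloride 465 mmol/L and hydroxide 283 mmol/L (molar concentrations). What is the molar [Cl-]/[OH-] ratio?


Threshold parameter = [Cl-] / [OH-] (molar basis; both in mmol/L, so units cancel)
Ratio = 465 / 283 = 1.64

1.64


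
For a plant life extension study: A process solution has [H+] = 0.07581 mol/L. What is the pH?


pH = −log10[H+]
pH = −log10(0.07581) = 1.12

1.12


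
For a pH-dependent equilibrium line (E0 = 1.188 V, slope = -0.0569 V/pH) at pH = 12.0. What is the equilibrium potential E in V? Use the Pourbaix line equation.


Apply the Pourbaix line equation: E = E0 + slope*pH
E = 1.188 + (-0.0569)*12.0 = 1.188 + (-0.6828) = 0.5052 V
Rounded to 3 decimal places: E = 0.505 V

0.505 V


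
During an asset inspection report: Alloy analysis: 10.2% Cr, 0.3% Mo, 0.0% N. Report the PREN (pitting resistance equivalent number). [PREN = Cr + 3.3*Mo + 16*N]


Apply the PREN formula: PREN = Cr + 3.3*Mo + 16*N
PREN = 10.2 + 3.3*0.3 + 16*0.0
PREN = 10.2 + 0.99 + 0.0 = 11.19

11.19


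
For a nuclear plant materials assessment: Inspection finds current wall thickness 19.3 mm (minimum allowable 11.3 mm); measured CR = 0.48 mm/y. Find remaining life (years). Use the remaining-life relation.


Apply the remaining-life relation: RL = (t_current − t_min) / CR
RL = (19.3 − 11.3) / 0.48 = 8.0 / 0.48 = 16.7 years

16.7 years


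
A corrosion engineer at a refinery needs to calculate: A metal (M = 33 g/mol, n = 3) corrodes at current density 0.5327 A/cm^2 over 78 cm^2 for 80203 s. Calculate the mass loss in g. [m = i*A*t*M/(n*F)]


Apply Faraday's law: m = i*A*t*M / (n*F)
Total charge passed Q = i*A*t = 0.5327*78*80203 = 3332482.7718 C
m = Q*M/(n*F) = 3332482.7718*33/(3*96485) = 379.928 g

379.928 g


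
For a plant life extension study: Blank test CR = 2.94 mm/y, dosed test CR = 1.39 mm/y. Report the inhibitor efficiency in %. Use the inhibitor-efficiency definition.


Apply the inhibitor-efficiency definition: IE = (CR_blank − CR_inh)/CR_blank × 100
IE = (2.94 − 1.39) / 2.94 × 100
IE = 1.55 / 2.94 × 100 = 52.7 %

52.7 %


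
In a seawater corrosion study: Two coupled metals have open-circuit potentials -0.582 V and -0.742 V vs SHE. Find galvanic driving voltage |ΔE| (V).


Driving voltage is the absolute potential difference.
|ΔE| = |-0.582 − (-0.742)| = 0.16 V

0.16 V


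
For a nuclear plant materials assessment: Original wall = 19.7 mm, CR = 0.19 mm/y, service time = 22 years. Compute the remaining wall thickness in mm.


Remaining wall = original − CR × time
t = 19.7 − 0.19*22 = 19.7 − 4.18 = 15.52 mm

15.52 mm


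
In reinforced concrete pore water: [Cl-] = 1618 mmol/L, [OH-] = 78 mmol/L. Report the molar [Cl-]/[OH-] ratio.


Threshold parameter = [Cl-] / [OH-] (molar basis; both in mmol/L, so units cancel)
Ratio = 1618 / 78 = 20.74

20.74


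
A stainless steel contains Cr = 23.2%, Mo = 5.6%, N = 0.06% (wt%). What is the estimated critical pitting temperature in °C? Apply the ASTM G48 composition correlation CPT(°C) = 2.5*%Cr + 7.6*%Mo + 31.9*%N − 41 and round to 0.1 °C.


Apply the ASTM G48 empirical CPT estimate: CPT(°C) = 2.5*%Cr + 7.6*%Mo + 31.9*%N − 41
2.5*23.2 = 58; 7.6*5.6 = 42.56; 31.9*0.06 = 1.914
CPT = 58 + 42.56 + 1.914 − 41 = 61.474 °C
Rounded to 0.1 °C: CPT ≈ 61.5 °C

61.5 °C


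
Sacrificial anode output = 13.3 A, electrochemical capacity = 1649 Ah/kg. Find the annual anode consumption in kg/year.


Annual consumption = current * hours per year / capacity
Rate = 13.3 * 8760 / 1649 = 70.7 kg/year

70.7 kg/year


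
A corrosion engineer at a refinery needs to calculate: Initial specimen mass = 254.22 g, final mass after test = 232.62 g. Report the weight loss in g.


Weight loss = initial − final
WL = 254.22 − 232.62 = 21.6 g

21.6 g


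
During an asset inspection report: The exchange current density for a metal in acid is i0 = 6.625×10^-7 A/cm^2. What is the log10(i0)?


i0 = 6.625×10^-7 A/cm^2
log10(i0) = -6.179

-6.179


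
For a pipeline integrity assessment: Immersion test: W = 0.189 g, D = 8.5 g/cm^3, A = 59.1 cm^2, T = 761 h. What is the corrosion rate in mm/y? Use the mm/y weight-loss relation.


Apply the mm/y weight-loss relation: CR = 87600 * W / (D * A * T)
Numerator: 87600 * 0.189 = 16556.4
Denominator: 8.5 * 59.1 * 761 = 382288.35
CR = 16556.4 / 382288.35 = 0.0433 mm/y

0.0433 mm/y


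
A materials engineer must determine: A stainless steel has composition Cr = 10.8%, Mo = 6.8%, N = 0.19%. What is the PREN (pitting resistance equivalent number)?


Apply the PREN formula: PREN = Cr + 3.3*Mo + 16*N
PREN = 10.8 + 3.3*6.8 + 16*0.19
PREN = 10.8 + 22.44 + 3.04 = 36.28

36.28


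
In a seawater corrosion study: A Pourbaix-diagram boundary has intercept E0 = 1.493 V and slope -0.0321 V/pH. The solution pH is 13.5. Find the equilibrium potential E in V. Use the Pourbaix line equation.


Apply the Pourbaix line equation: E = E0 + slope*pH
E = 1.493 + (-0.0321)*13.5 = 1.493 + (-0.43335) = 1.05965 V
Rounded to 4 decimal places: E = 1.0597 V

1.0597 V


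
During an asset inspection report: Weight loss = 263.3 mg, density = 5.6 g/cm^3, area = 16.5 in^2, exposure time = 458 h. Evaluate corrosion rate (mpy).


Apply the mpy weight-loss relation: CR = 534 * W / (D * A * T)
Numerator: 534 * 263.3 = 140602.2
Denominator: 5.6 * 16.5 * 458 = 42319.2
CR = 140602.2 / 42319.2 = 3.322 mpy

3.322 mpy


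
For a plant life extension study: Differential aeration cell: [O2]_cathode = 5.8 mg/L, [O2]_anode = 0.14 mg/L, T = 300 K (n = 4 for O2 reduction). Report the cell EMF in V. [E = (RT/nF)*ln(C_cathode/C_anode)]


Apply the Nernst concentration-cell relation: E = (RT/nF)*ln(C_cathode/C_anode)
RT/nF = 8.314*300/(4*96485) = 0.00646266 V
ln(5.8/0.14) = 3.72397
E = 0.00646266 * 3.72397 = 0.02407 V

0.02407 V


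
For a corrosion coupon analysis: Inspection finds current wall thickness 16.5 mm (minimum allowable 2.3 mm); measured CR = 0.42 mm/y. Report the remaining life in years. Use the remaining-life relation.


Apply the remaining-life relation: RL = (t_current − t_min) / CR
RL = (16.5 − 2.3) / 0.42 = 14.2 / 0.42 = 33.8 years

33.8 years


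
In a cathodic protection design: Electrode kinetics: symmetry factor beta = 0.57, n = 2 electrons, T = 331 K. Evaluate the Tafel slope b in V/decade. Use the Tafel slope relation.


Apply the Tafel slope relation: b = 2.303*R*T/(beta*n*F)
Numerator: 2.303 * 8.314 * 331 = 6337.7
Denominator: 0.57 * 2 * 96485 = 109992.9
b = 6337.7 / 109992.9 = 0.058 V/decade

0.058 V/decade
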